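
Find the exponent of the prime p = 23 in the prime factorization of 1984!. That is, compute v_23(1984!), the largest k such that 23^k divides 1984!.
v_23(1984!) = 89

Legendre's formula: v_p(n!) = Σ_{k ≥ 1} ⌊n / p^k⌋. For p = 23, n = 1984, the terms are:
  ⌊1984/23^1⌋ = ⌊1984/23⌋ = 86
  ⌊1984/23^2⌋ = ⌊1984/529⌋ = 3
(the next term ⌊1984/23^3⌋ = 0, terminating the sum). Summing: v_23(1984!) = 86 + 3 = 89.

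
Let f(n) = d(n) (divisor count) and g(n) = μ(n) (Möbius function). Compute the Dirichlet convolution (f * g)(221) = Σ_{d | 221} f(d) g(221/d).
(d * μ)(221) = 1

Divisors of 221: [1, 13, 17, 221]. For each d | 221:
  d = 1: d(1) · μ(221/1) = 1 · 1 = 1
  d = 13: d(13) · μ(221/13) = 2 · -1 = -2
  d = 17: d(17) · μ(221/17) = 2 · -1 = -2
  d = 221: d(221) · μ(221/221) = 4 · 1 = 4
Summing: (d * μ)(221) = 1 + -2 + -2 + 4 = 1.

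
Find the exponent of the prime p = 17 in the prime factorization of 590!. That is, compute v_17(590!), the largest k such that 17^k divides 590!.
v_17(590!) = 36

Legendre's formula: v_p(n!) = Σ_{k ≥ 1} ⌊n / p^k⌋. For p = 17, n = 590, the terms are:
  ⌊590/17^1⌋ = ⌊590/17⌋ = 34
  ⌊590/17^2⌋ = ⌊590/289⌋ = 2
(the next term ⌊590/17^3⌋ = 0, terminating the sum). Summing: v_17(590!) = 34 + 2 = 36.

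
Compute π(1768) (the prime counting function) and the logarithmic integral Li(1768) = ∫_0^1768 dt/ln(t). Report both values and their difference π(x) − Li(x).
π(1768) = 274;  Li(1768) ≈ 284.04;  π(x) − Li(x) ≈ -10.04.

Direct count of primes ≤ 1768 gives π(1768) = 274. Numerical evaluation of the logarithmic integral gives Li(1768) ≈ 284.04. The difference π(x) − Li(x) ≈ -10.04 is typically negative for small/moderate x (Li(x) overestimates), though Littlewood's theorem shows this sign changes infinitely often.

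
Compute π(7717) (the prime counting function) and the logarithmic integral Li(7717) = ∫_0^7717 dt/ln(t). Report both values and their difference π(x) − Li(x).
π(7717) = 979;  Li(7717) ≈ 994.86;  π(x) − Li(x) ≈ -15.86.

Direct count of primes ≤ 7717 gives π(7717) = 979. Numerical evaluation of the logarithmic integral gives Li(7717) ≈ 994.86. The difference π(x) − Li(x) ≈ -15.86 is typically negative for small/moderate x (Li(x) overestimates), though Littlewood's theorem shows this sign changes infinitely often.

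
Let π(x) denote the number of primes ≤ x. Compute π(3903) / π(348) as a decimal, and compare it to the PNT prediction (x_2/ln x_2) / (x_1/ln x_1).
π(3903)/π(348) = 539/69 ≈ 7.8116;  PNT prediction ≈ 7.9371.

π(348) = 69 and π(3903) = 539, so π(3903)/π(348) ≈ 7.8116. The PNT-predicted ratio is (3903/ln(3903)) / (348/ln(348)) ≈ 7.9371. The two agree to within a few percent, as expected.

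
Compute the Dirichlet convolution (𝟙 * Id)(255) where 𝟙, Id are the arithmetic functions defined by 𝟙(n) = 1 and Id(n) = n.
(𝟙 * Id)(255) = 432

Divisors of 255: [1, 3, 5, 15, 17, 51, 85, 255]. For each d | 255:
  d = 1: 𝟙(1) · Id(255/1) = 1 · 255 = 255
  d = 3: 𝟙(3) · Id(255/3) = 1 · 85 = 85
  d = 5: 𝟙(5) · Id(255/5) = 1 · 51 = 51
  d = 15: 𝟙(15) · Id(255/15) = 1 · 17 = 17
  d = 17: 𝟙(17) · Id(255/17) = 1 · 15 = 15
  d = 51: 𝟙(51) · Id(255/51) = 1 · 5 = 5
  d = 85: 𝟙(85) · Id(255/85) = 1 · 3 = 3
  d = 255: 𝟙(255) · Id(255/255) = 1 · 1 = 1
Summing: (𝟙 * Id)(255) = 255 + 85 + 51 + 17 + 15 + 5 + 3 + 1 = 432.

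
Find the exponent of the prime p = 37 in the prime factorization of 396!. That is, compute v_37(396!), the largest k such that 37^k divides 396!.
v_37(396!) = 10

Legendre's formula: v_p(n!) = Σ_{k ≥ 1} ⌊n / p^k⌋. For p = 37, n = 396, the terms are:
  ⌊396/37^1⌋ = ⌊396/37⌋ = 10
(the next term ⌊396/37^2⌋ = 0, terminating the sum). Summing: v_37(396!) = 10 = 10.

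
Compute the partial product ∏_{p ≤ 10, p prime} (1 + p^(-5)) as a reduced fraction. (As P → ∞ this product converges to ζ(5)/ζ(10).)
∏ = 1468981382/1418090625

The primes p ≤ 10 are [2, 3, 5, 7]. For each, (1 + 1/p^5) = (p^5 + 1)/p^5. Multiplying these fractions over p ∈ [2, 3, 5, 7] gives 1468981382/1418090625. (In the limit P → ∞ this tends to ζ(5)/ζ(10).)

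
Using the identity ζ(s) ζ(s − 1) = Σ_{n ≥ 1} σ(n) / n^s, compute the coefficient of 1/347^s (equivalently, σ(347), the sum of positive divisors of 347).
σ(347) = 348

In the product (Σ m^0/m^s)(Σ k / k^s) = Σ (Σ_{d | n} d) / n^s, the coefficient of 1/n^s is σ(n) = Σ_{d | n} d. For n = 347, divisors are [1, 347]; summing: σ(347) = 348.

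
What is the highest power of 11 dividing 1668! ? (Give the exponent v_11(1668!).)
v_11(1668!) = 165

Legendre's formula: v_p(n!) = Σ_{k ≥ 1} ⌊n / p^k⌋. For p = 11, n = 1668, the terms are:
  ⌊1668/11^1⌋ = ⌊1668/11⌋ = 151
  ⌊1668/11^2⌋ = ⌊1668/121⌋ = 13
  ⌊1668/11^3⌋ = ⌊1668/1331⌋ = 1
(the next term ⌊1668/11^4⌋ = 0, terminating the sum). Summing: v_11(1668!) = 151 + 13 + 1 = 165.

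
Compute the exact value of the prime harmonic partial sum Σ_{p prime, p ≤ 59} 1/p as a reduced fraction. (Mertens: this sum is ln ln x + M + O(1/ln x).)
Σ 1/p = 3263815694539731437539/1922760350154212639070

π(59) = 17, so the primes ≤ 59 are [2, 3, 5, 7, 11, 13, 17, 19, 23, 29, 31, 37, 41, 43, 47, 53, 59]. Summing 1/p over these primes: 3263815694539731437539/1922760350154212639070 ≈ 1.6975. Mertens estimate ln ln(59) + 0.2615 ≈ 1.6670.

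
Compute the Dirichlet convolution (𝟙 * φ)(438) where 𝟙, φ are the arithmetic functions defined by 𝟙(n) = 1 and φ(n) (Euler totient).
(𝟙 * φ)(438) = 438

Divisors of 438: [1, 2, 3, 6, 73, 146, 219, 438]. For each d | 438:
  d = 1: 𝟙(1) · φ(438/1) = 1 · 144 = 144
  d = 2: 𝟙(2) · φ(438/2) = 1 · 144 = 144
  d = 3: 𝟙(3) · φ(438/3) = 1 · 72 = 72
  d = 6: 𝟙(6) · φ(438/6) = 1 · 72 = 72
  d = 73: 𝟙(73) · φ(438/73) = 1 · 2 = 2
  d = 146: 𝟙(146) · φ(438/146) = 1 · 2 = 2
  d = 219: 𝟙(219) · φ(438/219) = 1 · 1 = 1
  d = 438: 𝟙(438) · φ(438/438) = 1 · 1 = 1
Summing: (𝟙 * φ)(438) = 144 + 144 + 72 + 72 + 2 + 2 + 1 + 1 = 438.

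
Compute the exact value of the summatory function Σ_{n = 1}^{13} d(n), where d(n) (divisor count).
Σ_{n ≤ 13} d(n) = 37

Compute d(n) for each 1 ≤ n ≤ 13: d(1) = 1, d(2) = 2, d(3) = 2, d(4) = 3, d(5) = 2, d(6) = 4, d(7) = 2, d(8) = 4, d(9) = 3, d(10) = 4, d(11) = 2, d(12) = 6, d(13) = 2. Summing all 13 values: 37. (Dirichlet's divisor formula: Σ_{n ≤ x} d(n) = x ln(x) + (2γ − 1) x + O(√x). For x = 13, the asymptotic estimate is ≈ 35.35.)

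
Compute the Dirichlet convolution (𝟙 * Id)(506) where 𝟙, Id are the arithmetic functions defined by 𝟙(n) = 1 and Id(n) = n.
(𝟙 * Id)(506) = 864

Divisors of 506: [1, 2, 11, 22, 23, 46, 253, 506]. For each d | 506:
  d = 1: 𝟙(1) · Id(506/1) = 1 · 506 = 506
  d = 2: 𝟙(2) · Id(506/2) = 1 · 253 = 253
  d = 11: 𝟙(11) · Id(506/11) = 1 · 46 = 46
  d = 22: 𝟙(22) · Id(506/22) = 1 · 23 = 23
  d = 23: 𝟙(23) · Id(506/23) = 1 · 22 = 22
  d = 46: 𝟙(46) · Id(506/46) = 1 · 11 = 11
  d = 253: 𝟙(253) · Id(506/253) = 1 · 2 = 2
  d = 506: 𝟙(506) · Id(506/506) = 1 · 1 = 1
Summing: (𝟙 * Id)(506) = 506 + 253 + 46 + 23 + 22 + 11 + 2 + 1 = 864.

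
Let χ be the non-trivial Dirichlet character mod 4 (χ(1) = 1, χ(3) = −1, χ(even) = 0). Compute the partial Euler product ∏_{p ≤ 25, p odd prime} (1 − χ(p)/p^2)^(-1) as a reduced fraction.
∏ = 7900068038863/8628726988800

The odd primes p ≤ 25 are [3, 5, 7, 11, 13, 17, 19, 23]. For each, χ(p) = 1 if p ≡ 1 mod 4, χ(p) = −1 if p ≡ 3 mod 4. Taking (1 − χ(p)/p^2)^(-1) = p^2/(p^2 − χ(p)): (1 − (-1)/3^2)^(-1) · (1 − (1)/5^2)^(-1) · (1 − (-1)/7^2)^(-1) · (1 − (-1)/11^2)^(-1) · (1 − (1)/13^2)^(-1) · (1 − (1)/17^2)^(-1) · (1 − (-1)/19^2)^(-1) · (1 − (-1)/23^2)^(-1) = 7900068038863/8628726988800.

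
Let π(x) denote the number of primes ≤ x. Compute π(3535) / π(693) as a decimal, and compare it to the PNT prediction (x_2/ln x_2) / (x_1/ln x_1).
π(3535)/π(693) = 494/125 ≈ 3.9520;  PNT prediction ≈ 4.0837.

π(693) = 125 and π(3535) = 494, so π(3535)/π(693) ≈ 3.9520. The PNT-predicted ratio is (3535/ln(3535)) / (693/ln(693)) ≈ 4.0837. The two agree to within a few percent, as expected.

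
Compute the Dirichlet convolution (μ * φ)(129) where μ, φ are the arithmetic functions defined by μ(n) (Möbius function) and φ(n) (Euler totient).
(μ * φ)(129) = 41

Divisors of 129: [1, 3, 43, 129]. For each d | 129:
  d = 1: μ(1) · φ(129/1) = 1 · 84 = 84
  d = 3: μ(3) · φ(129/3) = -1 · 42 = -42
  d = 43: μ(43) · φ(129/43) = -1 · 2 = -2
  d = 129: μ(129) · φ(129/129) = 1 · 1 = 1
Summing: (μ * φ)(129) = 84 + -42 + -2 + 1 = 41.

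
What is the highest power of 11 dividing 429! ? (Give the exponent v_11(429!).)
v_11(429!) = 42

Legendre's formula: v_p(n!) = Σ_{k ≥ 1} ⌊n / p^k⌋. For p = 11, n = 429, the terms are:
  ⌊429/11^1⌋ = ⌊429/11⌋ = 39
  ⌊429/11^2⌋ = ⌊429/121⌋ = 3
(the next term ⌊429/11^3⌋ = 0, terminating the sum). Summing: v_11(429!) = 39 + 3 = 42.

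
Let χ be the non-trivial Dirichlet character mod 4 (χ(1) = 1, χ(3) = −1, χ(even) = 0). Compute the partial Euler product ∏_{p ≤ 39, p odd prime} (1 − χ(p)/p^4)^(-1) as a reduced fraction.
∏ = 36907491853859640421662745584761054387/37320078298954450639637508295357366272

The odd primes p ≤ 39 are [3, 5, 7, 11, 13, 17, 19, 23, 29, 31, 37]. For each, χ(p) = 1 if p ≡ 1 mod 4, χ(p) = −1 if p ≡ 3 mod 4. Taking (1 − χ(p)/p^4)^(-1) = p^4/(p^4 − χ(p)): (1 − (-1)/3^4)^(-1) · (1 − (1)/5^4)^(-1) · (1 − (-1)/7^4)^(-1) · (1 − (-1)/11^4)^(-1) · (1 − (1)/13^4)^(-1) · (1 − (1)/17^4)^(-1) · (1 − (-1)/19^4)^(-1) · (1 − (-1)/23^4)^(-1) · (1 − (1)/29^4)^(-1) · (1 − (-1)/31^4)^(-1) · (1 − (1)/37^4)^(-1) = 36907491853859640421662745584761054387/37320078298954450639637508295357366272.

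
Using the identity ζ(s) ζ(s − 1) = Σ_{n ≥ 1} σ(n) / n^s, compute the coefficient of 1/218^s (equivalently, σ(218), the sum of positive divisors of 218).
σ(218) = 330

In the product (Σ m^0/m^s)(Σ k / k^s) = Σ (Σ_{d | n} d) / n^s, the coefficient of 1/n^s is σ(n) = Σ_{d | n} d. For n = 218, divisors are [1, 2, 109, 218]; summing: σ(218) = 330.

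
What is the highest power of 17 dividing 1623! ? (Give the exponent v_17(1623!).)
v_17(1623!) = 100

Legendre's formula: v_p(n!) = Σ_{k ≥ 1} ⌊n / p^k⌋. For p = 17, n = 1623, the terms are:
  ⌊1623/17^1⌋ = ⌊1623/17⌋ = 95
  ⌊1623/17^2⌋ = ⌊1623/289⌋ = 5
(the next term ⌊1623/17^3⌋ = 0, terminating the sum). Summing: v_17(1623!) = 95 + 5 = 100.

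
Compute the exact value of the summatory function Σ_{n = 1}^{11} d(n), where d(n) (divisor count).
Σ_{n ≤ 11} d(n) = 29

Compute d(n) for each 1 ≤ n ≤ 11: d(1) = 1, d(2) = 2, d(3) = 2, d(4) = 3, d(5) = 2, d(6) = 4, d(7) = 2, d(8) = 4, d(9) = 3, d(10) = 4, d(11) = 2. Summing all 11 values: 29. (Dirichlet's divisor formula: Σ_{n ≤ x} d(n) = x ln(x) + (2γ − 1) x + O(√x). For x = 11, the asymptotic estimate is ≈ 28.08.)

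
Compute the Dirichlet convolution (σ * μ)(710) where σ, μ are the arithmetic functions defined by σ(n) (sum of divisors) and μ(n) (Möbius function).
(σ * μ)(710) = 710

Divisors of 710: [1, 2, 5, 10, 71, 142, 355, 710]. For each d | 710:
  d = 1: σ(1) · μ(710/1) = 1 · -1 = -1
  d = 2: σ(2) · μ(710/2) = 3 · 1 = 3
  d = 5: σ(5) · μ(710/5) = 6 · 1 = 6
  d = 10: σ(10) · μ(710/10) = 18 · -1 = -18
  d = 71: σ(71) · μ(710/71) = 72 · 1 = 72
  d = 142: σ(142) · μ(710/142) = 216 · -1 = -216
  d = 355: σ(355) · μ(710/355) = 432 · -1 = -432
  d = 710: σ(710) · μ(710/710) = 1296 · 1 = 1296
Summing: (σ * μ)(710) = -1 + 3 + 6 + -18 + 72 + -216 + -432 + 1296 = 710.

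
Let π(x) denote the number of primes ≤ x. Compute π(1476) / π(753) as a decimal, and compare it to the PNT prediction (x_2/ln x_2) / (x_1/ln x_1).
π(1476)/π(753) = 233/133 ≈ 1.7519;  PNT prediction ≈ 1.7794.

π(753) = 133 and π(1476) = 233, so π(1476)/π(753) ≈ 1.7519. The PNT-predicted ratio is (1476/ln(1476)) / (753/ln(753)) ≈ 1.7794. The two agree to within a few percent, as expected.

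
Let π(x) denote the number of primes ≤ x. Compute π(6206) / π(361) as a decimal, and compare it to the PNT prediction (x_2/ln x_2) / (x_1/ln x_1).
π(6206)/π(361) = 807/72 ≈ 11.2083;  PNT prediction ≈ 11.5920.

π(361) = 72 and π(6206) = 807, so π(6206)/π(361) ≈ 11.2083. The PNT-predicted ratio is (6206/ln(6206)) / (361/ln(361)) ≈ 11.5920. The two agree to within a few percent, as expected.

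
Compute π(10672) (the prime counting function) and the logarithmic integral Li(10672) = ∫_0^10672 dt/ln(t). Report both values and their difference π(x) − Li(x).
π(10672) = 1302;  Li(10672) ≈ 1318.84;  π(x) − Li(x) ≈ -16.84.

Direct count of primes ≤ 10672 gives π(10672) = 1302. Numerical evaluation of the logarithmic integral gives Li(10672) ≈ 1318.84. The difference π(x) − Li(x) ≈ -16.84 is typically negative for small/moderate x (Li(x) overestimates), though Littlewood's theorem shows this sign changes infinitely often.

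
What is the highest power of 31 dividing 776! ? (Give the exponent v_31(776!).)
v_31(776!) = 25

Legendre's formula: v_p(n!) = Σ_{k ≥ 1} ⌊n / p^k⌋. For p = 31, n = 776, the terms are:
  ⌊776/31^1⌋ = ⌊776/31⌋ = 25
(the next term ⌊776/31^2⌋ = 0, terminating the sum). Summing: v_31(776!) = 25 = 25.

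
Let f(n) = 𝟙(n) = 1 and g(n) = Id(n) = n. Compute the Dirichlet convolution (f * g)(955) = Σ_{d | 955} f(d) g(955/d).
(𝟙 * Id)(955) = 1152

Divisors of 955: [1, 5, 191, 955]. For each d | 955:
  d = 1: 𝟙(1) · Id(955/1) = 1 · 955 = 955
  d = 5: 𝟙(5) · Id(955/5) = 1 · 191 = 191
  d = 191: 𝟙(191) · Id(955/191) = 1 · 5 = 5
  d = 955: 𝟙(955) · Id(955/955) = 1 · 1 = 1
Summing: (𝟙 * Id)(955) = 955 + 191 + 5 + 1 = 1152.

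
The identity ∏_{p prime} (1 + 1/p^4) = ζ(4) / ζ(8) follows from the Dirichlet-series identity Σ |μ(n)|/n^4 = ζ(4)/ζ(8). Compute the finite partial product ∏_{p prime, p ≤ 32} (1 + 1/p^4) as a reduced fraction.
∏ = 377183486665353545574471751056805902016576/349915921480385530721123181536044923530625

The primes p ≤ 32 are [2, 3, 5, 7, 11, 13, 17, 19, 23, 29, 31]. For each, (1 + 1/p^4) = (p^4 + 1)/p^4. Multiplying these fractions over p ∈ [2, 3, 5, 7, 11, 13, 17, 19, 23, 29, 31] gives 377183486665353545574471751056805902016576/349915921480385530721123181536044923530625. (In the limit P → ∞ this tends to ζ(4)/ζ(8).)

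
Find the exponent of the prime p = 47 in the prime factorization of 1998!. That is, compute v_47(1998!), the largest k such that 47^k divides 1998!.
v_47(1998!) = 42

Legendre's formula: v_p(n!) = Σ_{k ≥ 1} ⌊n / p^k⌋. For p = 47, n = 1998, the terms are:
  ⌊1998/47^1⌋ = ⌊1998/47⌋ = 42
(the next term ⌊1998/47^2⌋ = 0, terminating the sum). Summing: v_47(1998!) = 42 = 42.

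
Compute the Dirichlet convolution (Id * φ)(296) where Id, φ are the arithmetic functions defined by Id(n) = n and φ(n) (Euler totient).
(Id * φ)(296) = 1460

Divisors of 296: [1, 2, 4, 8, 37, 74, 148, 296]. For each d | 296:
  d = 1: Id(1) · φ(296/1) = 1 · 144 = 144
  d = 2: Id(2) · φ(296/2) = 2 · 72 = 144
  d = 4: Id(4) · φ(296/4) = 4 · 36 = 144
  d = 8: Id(8) · φ(296/8) = 8 · 36 = 288
  d = 37: Id(37) · φ(296/37) = 37 · 4 = 148
  d = 74: Id(74) · φ(296/74) = 74 · 2 = 148
  d = 148: Id(148) · φ(296/148) = 148 · 1 = 148
  d = 296: Id(296) · φ(296/296) = 296 · 1 = 296
Summing: (Id * φ)(296) = 144 + 144 + 144 + 288 + 148 + 148 + 148 + 296 = 1460.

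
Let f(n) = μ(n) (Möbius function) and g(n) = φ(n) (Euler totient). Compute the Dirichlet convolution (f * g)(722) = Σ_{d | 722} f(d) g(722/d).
(μ * φ)(722) = 0

Divisors of 722: [1, 2, 19, 38, 361, 722]. For each d | 722:
  d = 1: μ(1) · φ(722/1) = 1 · 342 = 342
  d = 2: μ(2) · φ(722/2) = -1 · 342 = -342
  d = 19: μ(19) · φ(722/19) = -1 · 18 = -18
  d = 38: μ(38) · φ(722/38) = 1 · 18 = 18
  d = 361: μ(361) · φ(722/361) = 0 · 1 = 0
  d = 722: μ(722) · φ(722/722) = 0 · 1 = 0
Summing: (μ * φ)(722) = 342 + -342 + -18 + 18 + 0 + 0 = 0.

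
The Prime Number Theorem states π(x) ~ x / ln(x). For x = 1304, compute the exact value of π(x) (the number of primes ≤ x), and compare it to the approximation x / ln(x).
π(1304) = 213;  x/ln(x) ≈ 181.79;  relative error ≈ 14.65%.

Directly count primes up to 1304: π(1304) = 213. The PNT approximation gives 1304/ln(1304) ≈ 1304/7.17319 ≈ 181.79. Relative error (π(x) − x/ln(x)) / π(x) ≈ 14.65%; the approximation is known to undercount slightly (Li(x) is a better estimate).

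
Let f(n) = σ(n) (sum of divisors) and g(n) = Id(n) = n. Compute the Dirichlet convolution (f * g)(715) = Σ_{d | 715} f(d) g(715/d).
(σ * Id)(715) = 6831

Divisors of 715: [1, 5, 11, 13, 55, 65, 143, 715]. For each d | 715:
  d = 1: σ(1) · Id(715/1) = 1 · 715 = 715
  d = 5: σ(5) · Id(715/5) = 6 · 143 = 858
  d = 11: σ(11) · Id(715/11) = 12 · 65 = 780
  d = 13: σ(13) · Id(715/13) = 14 · 55 = 770
  d = 55: σ(55) · Id(715/55) = 72 · 13 = 936
  d = 65: σ(65) · Id(715/65) = 84 · 11 = 924
  d = 143: σ(143) · Id(715/143) = 168 · 5 = 840
  d = 715: σ(715) · Id(715/715) = 1008 · 1 = 1008
Summing: (σ * Id)(715) = 715 + 858 + 780 + 770 + 936 + 924 + 840 + 1008 = 6831.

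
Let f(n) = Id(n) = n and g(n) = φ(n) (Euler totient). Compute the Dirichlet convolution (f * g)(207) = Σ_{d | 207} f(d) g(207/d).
(Id * φ)(207) = 945

Divisors of 207: [1, 3, 9, 23, 69, 207]. For each d | 207:
  d = 1: Id(1) · φ(207/1) = 1 · 132 = 132
  d = 3: Id(3) · φ(207/3) = 3 · 44 = 132
  d = 9: Id(9) · φ(207/9) = 9 · 22 = 198
  d = 23: Id(23) · φ(207/23) = 23 · 6 = 138
  d = 69: Id(69) · φ(207/69) = 69 · 2 = 138
  d = 207: Id(207) · φ(207/207) = 207 · 1 = 207
Summing: (Id * φ)(207) = 132 + 132 + 198 + 138 + 138 + 207 = 945.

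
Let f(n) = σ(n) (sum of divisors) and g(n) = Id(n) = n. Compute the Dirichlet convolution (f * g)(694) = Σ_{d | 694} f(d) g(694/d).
(σ * Id)(694) = 3475

Divisors of 694: [1, 2, 347, 694]. For each d | 694:
  d = 1: σ(1) · Id(694/1) = 1 · 694 = 694
  d = 2: σ(2) · Id(694/2) = 3 · 347 = 1041
  d = 347: σ(347) · Id(694/347) = 348 · 2 = 696
  d = 694: σ(694) · Id(694/694) = 1044 · 1 = 1044
Summing: (σ * Id)(694) = 694 + 1041 + 696 + 1044 = 3475.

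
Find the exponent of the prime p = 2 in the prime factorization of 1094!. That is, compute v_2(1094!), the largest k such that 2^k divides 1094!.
v_2(1094!) = 1090

Legendre's formula: v_p(n!) = Σ_{k ≥ 1} ⌊n / p^k⌋. For p = 2, n = 1094, the terms are:
  ⌊1094/2^1⌋ = ⌊1094/2⌋ = 547
  ⌊1094/2^2⌋ = ⌊1094/4⌋ = 273
  ⌊1094/2^3⌋ = ⌊1094/8⌋ = 136
  ⌊1094/2^4⌋ = ⌊1094/16⌋ = 68
  ⌊1094/2^5⌋ = ⌊1094/32⌋ = 34
  ⌊1094/2^6⌋ = ⌊1094/64⌋ = 17
  ⌊1094/2^7⌋ = ⌊1094/128⌋ = 8
  ⌊1094/2^8⌋ = ⌊1094/256⌋ = 4
  ⌊1094/2^9⌋ = ⌊1094/512⌋ = 2
  ⌊1094/2^10⌋ = ⌊1094/1024⌋ = 1
(the next term ⌊1094/2^11⌋ = 0, terminating the sum). Summing: v_2(1094!) = 547 + 273 + 136 + 68 + 34 + 17 + 8 + 4 + 2 + 1 = 1090.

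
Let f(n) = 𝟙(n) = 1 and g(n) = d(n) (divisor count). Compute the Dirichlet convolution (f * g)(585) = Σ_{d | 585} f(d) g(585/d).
(𝟙 * d)(585) = 54

Divisors of 585: [1, 3, 5, 9, 13, 15, 39, 45, 65, 117, 195, 585]. For each d | 585:
  d = 1: 𝟙(1) · d(585/1) = 1 · 12 = 12
  d = 3: 𝟙(3) · d(585/3) = 1 · 8 = 8
  d = 5: 𝟙(5) · d(585/5) = 1 · 6 = 6
  d = 9: 𝟙(9) · d(585/9) = 1 · 4 = 4
  d = 13: 𝟙(13) · d(585/13) = 1 · 6 = 6
  d = 15: 𝟙(15) · d(585/15) = 1 · 4 = 4
  d = 39: 𝟙(39) · d(585/39) = 1 · 4 = 4
  d = 45: 𝟙(45) · d(585/45) = 1 · 2 = 2
  d = 65: 𝟙(65) · d(585/65) = 1 · 3 = 3
  d = 117: 𝟙(117) · d(585/117) = 1 · 2 = 2
  d = 195: 𝟙(195) · d(585/195) = 1 · 2 = 2
  d = 585: 𝟙(585) · d(585/585) = 1 · 1 = 1
Summing: (𝟙 * d)(585) = 12 + 8 + 6 + 4 + 6 + 4 + 4 + 2 + 3 + 2 + 2 + 1 = 54.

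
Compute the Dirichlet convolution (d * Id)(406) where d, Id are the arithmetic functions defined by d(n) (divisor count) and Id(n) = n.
(d * Id)(406) = 1116

Divisors of 406: [1, 2, 7, 14, 29, 58, 203, 406]. For each d | 406:
  d = 1: d(1) · Id(406/1) = 1 · 406 = 406
  d = 2: d(2) · Id(406/2) = 2 · 203 = 406
  d = 7: d(7) · Id(406/7) = 2 · 58 = 116
  d = 14: d(14) · Id(406/14) = 4 · 29 = 116
  d = 29: d(29) · Id(406/29) = 2 · 14 = 28
  d = 58: d(58) · Id(406/58) = 4 · 7 = 28
  d = 203: d(203) · Id(406/203) = 4 · 2 = 8
  d = 406: d(406) · Id(406/406) = 8 · 1 = 8
Summing: (d * Id)(406) = 406 + 406 + 116 + 116 + 28 + 28 + 8 + 8 = 1116.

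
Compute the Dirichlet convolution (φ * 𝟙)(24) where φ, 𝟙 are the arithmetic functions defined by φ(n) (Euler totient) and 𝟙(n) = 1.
(φ * 𝟙)(24) = 24

Divisors of 24: [1, 2, 3, 4, 6, 8, 12, 24]. For each d | 24:
  d = 1: φ(1) · 𝟙(24/1) = 1 · 1 = 1
  d = 2: φ(2) · 𝟙(24/2) = 1 · 1 = 1
  d = 3: φ(3) · 𝟙(24/3) = 2 · 1 = 2
  d = 4: φ(4) · 𝟙(24/4) = 2 · 1 = 2
  d = 6: φ(6) · 𝟙(24/6) = 2 · 1 = 2
  d = 8: φ(8) · 𝟙(24/8) = 4 · 1 = 4
  d = 12: φ(12) · 𝟙(24/12) = 4 · 1 = 4
  d = 24: φ(24) · 𝟙(24/24) = 8 · 1 = 8
Summing: (φ * 𝟙)(24) = 1 + 1 + 2 + 2 + 2 + 4 + 4 + 8 = 24.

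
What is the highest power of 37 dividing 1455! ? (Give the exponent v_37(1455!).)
v_37(1455!) = 40

Legendre's formula: v_p(n!) = Σ_{k ≥ 1} ⌊n / p^k⌋. For p = 37, n = 1455, the terms are:
  ⌊1455/37^1⌋ = ⌊1455/37⌋ = 39
  ⌊1455/37^2⌋ = ⌊1455/1369⌋ = 1
(the next term ⌊1455/37^3⌋ = 0, terminating the sum). Summing: v_37(1455!) = 39 + 1 = 40.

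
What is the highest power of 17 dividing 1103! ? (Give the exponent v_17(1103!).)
v_17(1103!) = 67

Legendre's formula: v_p(n!) = Σ_{k ≥ 1} ⌊n / p^k⌋. For p = 17, n = 1103, the terms are:
  ⌊1103/17^1⌋ = ⌊1103/17⌋ = 64
  ⌊1103/17^2⌋ = ⌊1103/289⌋ = 3
(the next term ⌊1103/17^3⌋ = 0, terminating the sum). Summing: v_17(1103!) = 64 + 3 = 67.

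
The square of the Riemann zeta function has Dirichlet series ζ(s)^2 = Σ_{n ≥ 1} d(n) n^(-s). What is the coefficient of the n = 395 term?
d(395) = 4

ζ(s)^2 = (Σ 1/m^s)(Σ 1/k^s). The coefficient of 1/n^s in the product is the number of ordered pairs (m, k) with mk = n, which equals d(n). For n = 395, divisors are [1, 5, 79, 395], so d(395) = 4.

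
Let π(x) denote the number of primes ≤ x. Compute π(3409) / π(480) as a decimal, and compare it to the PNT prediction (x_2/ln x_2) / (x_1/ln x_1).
π(3409)/π(480) = 479/92 ≈ 5.2065;  PNT prediction ≈ 5.3904.

π(480) = 92 and π(3409) = 479, so π(3409)/π(480) ≈ 5.2065. The PNT-predicted ratio is (3409/ln(3409)) / (480/ln(480)) ≈ 5.3904. The two agree to within a few percent, as expected.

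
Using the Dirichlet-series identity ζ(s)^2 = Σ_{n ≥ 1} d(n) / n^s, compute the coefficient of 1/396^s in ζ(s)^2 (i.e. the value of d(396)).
d(396) = 18

ζ(s)^2 = (Σ 1/m^s)(Σ 1/k^s). The coefficient of 1/n^s in the product is the number of ordered pairs (m, k) with mk = n, which equals d(n). For n = 396, divisors are [1, 2, 3, 4, 6, 9, 11, 12, 18, 22, 33, 36, 44, 66, 99, 132, 198, 396], so d(396) = 18.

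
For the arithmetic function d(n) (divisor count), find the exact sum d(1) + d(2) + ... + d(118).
Σ_{n ≤ 118} d(n) = 582

Compute d(n) for each 1 ≤ n ≤ 118: d(1) = 1, d(2) = 2, d(3) = 2, d(4) = 3, d(5) = 2, d(6) = 4, d(7) = 2, d(8) = 4, d(9) = 3, d(10) = 4, d(11) = 2, d(12) = 6, d(13) = 2, d(14) = 4, d(15) = 4, d(16) = 5, d(17) = 2, d(18) = 6, d(19) = 2, d(20) = 6, d(21) = 4, d(22) = 4, d(23) = 2, d(24) = 8, d(25) = 3, d(26) = 4, d(27) = 4, d(28) = 6, d(29) = 2, d(30) = 8, d(31) = 2, d(32) = 6, d(33) = 4, d(34) = 4, d(35) = 4, d(36) = 9, d(37) = 2, d(38) = 4, d(39) = 4, d(40) = 8, d(41) = 2, d(42) = 8, d(43) = 2, d(44) = 6, d(45) = 6, d(46) = 4, d(47) = 2, d(48) = 10, d(49) = 3, d(50) = 6, d(51) = 4, d(52) = 6, d(53) = 2, d(54) = 8, d(55) = 4, d(56) = 8, d(57) = 4, d(58) = 4, d(59) = 2, d(60) = 12, d(61) = 2, d(62) = 4, d(63) = 6, d(64) = 7, d(65) = 4, d(66) = 8, d(67) = 2, d(68) = 6, d(69) = 4, d(70) = 8, d(71) = 2, d(72) = 12, d(73) = 2, d(74) = 4, d(75) = 6, d(76) = 6, d(77) = 4, d(78) = 8, d(79) = 2, d(80) = 10, d(81) = 5, d(82) = 4, d(83) = 2, d(84) = 12, d(85) = 4, d(86) = 4, d(87) = 4, d(88) = 8, d(89) = 2, d(90) = 12, d(91) = 4, d(92) = 6, d(93) = 4, d(94) = 4, d(95) = 4, d(96) = 12, d(97) = 2, d(98) = 6, d(99) = 6, d(100) = 9, d(101) = 2, d(102) = 8, d(103) = 2, d(104) = 8, d(105) = 8, d(106) = 4, d(107) = 2, d(108) = 12, d(109) = 2, d(110) = 8, d(111) = 4, d(112) = 10, d(113) = 2, d(114) = 8, d(115) = 4, d(116) = 6, d(117) = 6, d(118) = 4. Summing all 118 values: 582. (Dirichlet's divisor formula: Σ_{n ≤ x} d(n) = x ln(x) + (2γ − 1) x + O(√x). For x = 118, the asymptotic estimate is ≈ 581.16.)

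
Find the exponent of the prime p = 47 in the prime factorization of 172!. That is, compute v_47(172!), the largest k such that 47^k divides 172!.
v_47(172!) = 3

Legendre's formula: v_p(n!) = Σ_{k ≥ 1} ⌊n / p^k⌋. For p = 47, n = 172, the terms are:
  ⌊172/47^1⌋ = ⌊172/47⌋ = 3
(the next term ⌊172/47^2⌋ = 0, terminating the sum). Summing: v_47(172!) = 3 = 3.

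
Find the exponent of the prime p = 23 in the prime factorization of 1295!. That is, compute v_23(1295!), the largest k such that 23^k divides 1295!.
v_23(1295!) = 58

Legendre's formula: v_p(n!) = Σ_{k ≥ 1} ⌊n / p^k⌋. For p = 23, n = 1295, the terms are:
  ⌊1295/23^1⌋ = ⌊1295/23⌋ = 56
  ⌊1295/23^2⌋ = ⌊1295/529⌋ = 2
(the next term ⌊1295/23^3⌋ = 0, terminating the sum). Summing: v_23(1295!) = 56 + 2 = 58.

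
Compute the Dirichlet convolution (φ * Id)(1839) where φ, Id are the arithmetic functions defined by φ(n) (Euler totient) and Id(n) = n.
(φ * Id)(1839) = 6125

Divisors of 1839: [1, 3, 613, 1839]. For each d | 1839:
  d = 1: φ(1) · Id(1839/1) = 1 · 1839 = 1839
  d = 3: φ(3) · Id(1839/3) = 2 · 613 = 1226
  d = 613: φ(613) · Id(1839/613) = 612 · 3 = 1836
  d = 1839: φ(1839) · Id(1839/1839) = 1224 · 1 = 1224
Summing: (φ * Id)(1839) = 1839 + 1226 + 1836 + 1224 = 6125.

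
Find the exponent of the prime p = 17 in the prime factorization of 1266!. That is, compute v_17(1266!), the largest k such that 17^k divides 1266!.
v_17(1266!) = 78

Legendre's formula: v_p(n!) = Σ_{k ≥ 1} ⌊n / p^k⌋. For p = 17, n = 1266, the terms are:
  ⌊1266/17^1⌋ = ⌊1266/17⌋ = 74
  ⌊1266/17^2⌋ = ⌊1266/289⌋ = 4
(the next term ⌊1266/17^3⌋ = 0, terminating the sum). Summing: v_17(1266!) = 74 + 4 = 78.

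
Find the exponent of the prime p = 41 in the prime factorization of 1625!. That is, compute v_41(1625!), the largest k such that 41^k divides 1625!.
v_41(1625!) = 39

Legendre's formula: v_p(n!) = Σ_{k ≥ 1} ⌊n / p^k⌋. For p = 41, n = 1625, the terms are:
  ⌊1625/41^1⌋ = ⌊1625/41⌋ = 39
(the next term ⌊1625/41^2⌋ = 0, terminating the sum). Summing: v_41(1625!) = 39 = 39.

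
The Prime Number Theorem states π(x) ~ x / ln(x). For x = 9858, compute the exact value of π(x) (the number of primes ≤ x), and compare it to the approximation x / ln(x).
π(9858) = 1216;  x/ln(x) ≈ 1071.98;  relative error ≈ 11.84%.

Directly count primes up to 9858: π(9858) = 1216. The PNT approximation gives 9858/ln(9858) ≈ 9858/9.19604 ≈ 1071.98. Relative error (π(x) − x/ln(x)) / π(x) ≈ 11.84%; the approximation is known to undercount slightly (Li(x) is a better estimate).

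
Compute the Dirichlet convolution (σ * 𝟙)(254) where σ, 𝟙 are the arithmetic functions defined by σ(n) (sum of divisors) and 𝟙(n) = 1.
(σ * 𝟙)(254) = 516

Divisors of 254: [1, 2, 127, 254]. For each d | 254:
  d = 1: σ(1) · 𝟙(254/1) = 1 · 1 = 1
  d = 2: σ(2) · 𝟙(254/2) = 3 · 1 = 3
  d = 127: σ(127) · 𝟙(254/127) = 128 · 1 = 128
  d = 254: σ(254) · 𝟙(254/254) = 384 · 1 = 384
Summing: (σ * 𝟙)(254) = 1 + 3 + 128 + 384 = 516.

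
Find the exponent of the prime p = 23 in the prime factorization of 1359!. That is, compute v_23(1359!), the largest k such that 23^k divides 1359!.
v_23(1359!) = 61

Legendre's formula: v_p(n!) = Σ_{k ≥ 1} ⌊n / p^k⌋. For p = 23, n = 1359, the terms are:
  ⌊1359/23^1⌋ = ⌊1359/23⌋ = 59
  ⌊1359/23^2⌋ = ⌊1359/529⌋ = 2
(the next term ⌊1359/23^3⌋ = 0, terminating the sum). Summing: v_23(1359!) = 59 + 2 = 61.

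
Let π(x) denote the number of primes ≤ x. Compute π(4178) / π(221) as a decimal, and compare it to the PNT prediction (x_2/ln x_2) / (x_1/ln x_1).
π(4178)/π(221) = 574/47 ≈ 12.2128;  PNT prediction ≈ 12.2400.

π(221) = 47 and π(4178) = 574, so π(4178)/π(221) ≈ 12.2128. The PNT-predicted ratio is (4178/ln(4178)) / (221/ln(221)) ≈ 12.2400. The two agree to within a few percent, as expected.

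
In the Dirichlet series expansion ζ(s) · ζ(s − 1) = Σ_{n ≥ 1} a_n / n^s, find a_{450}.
σ(450) = 1209

In the product (Σ m^0/m^s)(Σ k / k^s) = Σ (Σ_{d | n} d) / n^s, the coefficient of 1/n^s is σ(n) = Σ_{d | n} d. For n = 450, divisors are [1, 2, 3, 5, 6, 9, 10, 15, 18, 25, 30, 45, 50, 75, 90, 150, 225, 450]; summing: σ(450) = 1209.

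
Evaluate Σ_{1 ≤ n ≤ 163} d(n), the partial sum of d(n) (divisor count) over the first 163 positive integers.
Σ_{n ≤ 163} d(n) = 858

Compute d(n) for each 1 ≤ n ≤ 163: d(1) = 1, d(2) = 2, d(3) = 2, d(4) = 3, d(5) = 2, d(6) = 4, d(7) = 2, d(8) = 4, d(9) = 3, d(10) = 4, d(11) = 2, d(12) = 6, d(13) = 2, d(14) = 4, d(15) = 4, d(16) = 5, d(17) = 2, d(18) = 6, d(19) = 2, d(20) = 6, d(21) = 4, d(22) = 4, d(23) = 2, d(24) = 8, d(25) = 3, d(26) = 4, d(27) = 4, d(28) = 6, d(29) = 2, d(30) = 8, d(31) = 2, d(32) = 6, d(33) = 4, d(34) = 4, d(35) = 4, d(36) = 9, d(37) = 2, d(38) = 4, d(39) = 4, d(40) = 8, d(41) = 2, d(42) = 8, d(43) = 2, d(44) = 6, d(45) = 6, d(46) = 4, d(47) = 2, d(48) = 10, d(49) = 3, d(50) = 6, d(51) = 4, d(52) = 6, d(53) = 2, d(54) = 8, d(55) = 4, d(56) = 8, d(57) = 4, d(58) = 4, d(59) = 2, d(60) = 12, d(61) = 2, d(62) = 4, d(63) = 6, d(64) = 7, d(65) = 4, d(66) = 8, d(67) = 2, d(68) = 6, d(69) = 4, d(70) = 8, d(71) = 2, d(72) = 12, d(73) = 2, d(74) = 4, d(75) = 6, d(76) = 6, d(77) = 4, d(78) = 8, d(79) = 2, d(80) = 10, d(81) = 5, d(82) = 4, d(83) = 2, d(84) = 12, d(85) = 4, d(86) = 4, d(87) = 4, d(88) = 8, d(89) = 2, d(90) = 12, d(91) = 4, d(92) = 6, d(93) = 4, d(94) = 4, d(95) = 4, d(96) = 12, d(97) = 2, d(98) = 6, d(99) = 6, d(100) = 9, d(101) = 2, d(102) = 8, d(103) = 2, d(104) = 8, d(105) = 8, d(106) = 4, d(107) = 2, d(108) = 12, d(109) = 2, d(110) = 8, d(111) = 4, d(112) = 10, d(113) = 2, d(114) = 8, d(115) = 4, d(116) = 6, d(117) = 6, d(118) = 4, d(119) = 4, d(120) = 16, d(121) = 3, d(122) = 4, d(123) = 4, d(124) = 6, d(125) = 4, d(126) = 12, d(127) = 2, d(128) = 8, d(129) = 4, d(130) = 8, d(131) = 2, d(132) = 12, d(133) = 4, d(134) = 4, d(135) = 8, d(136) = 8, d(137) = 2, d(138) = 8, d(139) = 2, d(140) = 12, d(141) = 4, d(142) = 4, d(143) = 4, d(144) = 15, d(145) = 4, d(146) = 4, d(147) = 6, d(148) = 6, d(149) = 2, d(150) = 12, d(151) = 2, d(152) = 8, d(153) = 6, d(154) = 8, d(155) = 4, d(156) = 12, d(157) = 2, d(158) = 4, d(159) = 4, d(160) = 12, d(161) = 4, d(162) = 10, d(163) = 2. Summing all 163 values: 858. (Dirichlet's divisor formula: Σ_{n ≤ x} d(n) = x ln(x) + (2γ − 1) x + O(√x). For x = 163, the asymptotic estimate is ≈ 855.45.)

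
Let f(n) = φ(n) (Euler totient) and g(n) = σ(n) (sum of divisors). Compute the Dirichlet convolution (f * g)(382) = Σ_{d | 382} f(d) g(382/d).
(φ * σ)(382) = 1528

Divisors of 382: [1, 2, 191, 382]. For each d | 382:
  d = 1: φ(1) · σ(382/1) = 1 · 576 = 576
  d = 2: φ(2) · σ(382/2) = 1 · 192 = 192
  d = 191: φ(191) · σ(382/191) = 190 · 3 = 570
  d = 382: φ(382) · σ(382/382) = 190 · 1 = 190
Summing: (φ * σ)(382) = 576 + 192 + 570 + 190 = 1528.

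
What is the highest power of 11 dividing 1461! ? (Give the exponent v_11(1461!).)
v_11(1461!) = 145

Legendre's formula: v_p(n!) = Σ_{k ≥ 1} ⌊n / p^k⌋. For p = 11, n = 1461, the terms are:
  ⌊1461/11^1⌋ = ⌊1461/11⌋ = 132
  ⌊1461/11^2⌋ = ⌊1461/121⌋ = 12
  ⌊1461/11^3⌋ = ⌊1461/1331⌋ = 1
(the next term ⌊1461/11^4⌋ = 0, terminating the sum). Summing: v_11(1461!) = 132 + 12 + 1 = 145.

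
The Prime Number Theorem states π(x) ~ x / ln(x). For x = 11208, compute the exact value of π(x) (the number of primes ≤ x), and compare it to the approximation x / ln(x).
π(11208) = 1356;  x/ln(x) ≈ 1202.01;  relative error ≈ 11.36%.

Directly count primes up to 11208: π(11208) = 1356. The PNT approximation gives 11208/ln(11208) ≈ 11208/9.32438 ≈ 1202.01. Relative error (π(x) − x/ln(x)) / π(x) ≈ 11.36%; the approximation is known to undercount slightly (Li(x) is a better estimate).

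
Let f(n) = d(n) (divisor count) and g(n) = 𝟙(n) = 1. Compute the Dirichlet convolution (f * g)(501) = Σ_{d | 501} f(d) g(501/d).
(d * 𝟙)(501) = 9

Divisors of 501: [1, 3, 167, 501]. For each d | 501:
  d = 1: d(1) · 𝟙(501/1) = 1 · 1 = 1
  d = 3: d(3) · 𝟙(501/3) = 2 · 1 = 2
  d = 167: d(167) · 𝟙(501/167) = 2 · 1 = 2
  d = 501: d(501) · 𝟙(501/501) = 4 · 1 = 4
Summing: (d * 𝟙)(501) = 1 + 2 + 2 + 4 = 9.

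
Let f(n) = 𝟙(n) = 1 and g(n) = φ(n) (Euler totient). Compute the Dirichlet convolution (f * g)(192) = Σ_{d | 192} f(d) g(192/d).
(𝟙 * φ)(192) = 192

Divisors of 192: [1, 2, 3, 4, 6, 8, 12, 16, 24, 32, 48, 64, 96, 192]. For each d | 192:
  d = 1: 𝟙(1) · φ(192/1) = 1 · 64 = 64
  d = 2: 𝟙(2) · φ(192/2) = 1 · 32 = 32
  d = 3: 𝟙(3) · φ(192/3) = 1 · 32 = 32
  d = 4: 𝟙(4) · φ(192/4) = 1 · 16 = 16
  d = 6: 𝟙(6) · φ(192/6) = 1 · 16 = 16
  d = 8: 𝟙(8) · φ(192/8) = 1 · 8 = 8
  d = 12: 𝟙(12) · φ(192/12) = 1 · 8 = 8
  d = 16: 𝟙(16) · φ(192/16) = 1 · 4 = 4
  d = 24: 𝟙(24) · φ(192/24) = 1 · 4 = 4
  d = 32: 𝟙(32) · φ(192/32) = 1 · 2 = 2
  d = 48: 𝟙(48) · φ(192/48) = 1 · 2 = 2
  d = 64: 𝟙(64) · φ(192/64) = 1 · 2 = 2
  d = 96: 𝟙(96) · φ(192/96) = 1 · 1 = 1
  d = 192: 𝟙(192) · φ(192/192) = 1 · 1 = 1
Summing: (𝟙 * φ)(192) = 64 + 32 + 32 + 16 + 16 + 8 + 8 + 4 + 4 + 2 + 2 + 2 + 1 + 1 = 192.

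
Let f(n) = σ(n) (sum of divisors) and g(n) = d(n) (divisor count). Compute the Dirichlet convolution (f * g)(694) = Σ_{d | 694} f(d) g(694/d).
(σ * d)(694) = 1750

Divisors of 694: [1, 2, 347, 694]. For each d | 694:
  d = 1: σ(1) · d(694/1) = 1 · 4 = 4
  d = 2: σ(2) · d(694/2) = 3 · 2 = 6
  d = 347: σ(347) · d(694/347) = 348 · 2 = 696
  d = 694: σ(694) · d(694/694) = 1044 · 1 = 1044
Summing: (σ * d)(694) = 4 + 6 + 696 + 1044 = 1750.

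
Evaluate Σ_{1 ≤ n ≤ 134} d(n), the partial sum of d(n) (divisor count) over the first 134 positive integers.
Σ_{n ≤ 134} d(n) = 679

Compute d(n) for each 1 ≤ n ≤ 134: d(1) = 1, d(2) = 2, d(3) = 2, d(4) = 3, d(5) = 2, d(6) = 4, d(7) = 2, d(8) = 4, d(9) = 3, d(10) = 4, d(11) = 2, d(12) = 6, d(13) = 2, d(14) = 4, d(15) = 4, d(16) = 5, d(17) = 2, d(18) = 6, d(19) = 2, d(20) = 6, d(21) = 4, d(22) = 4, d(23) = 2, d(24) = 8, d(25) = 3, d(26) = 4, d(27) = 4, d(28) = 6, d(29) = 2, d(30) = 8, d(31) = 2, d(32) = 6, d(33) = 4, d(34) = 4, d(35) = 4, d(36) = 9, d(37) = 2, d(38) = 4, d(39) = 4, d(40) = 8, d(41) = 2, d(42) = 8, d(43) = 2, d(44) = 6, d(45) = 6, d(46) = 4, d(47) = 2, d(48) = 10, d(49) = 3, d(50) = 6, d(51) = 4, d(52) = 6, d(53) = 2, d(54) = 8, d(55) = 4, d(56) = 8, d(57) = 4, d(58) = 4, d(59) = 2, d(60) = 12, d(61) = 2, d(62) = 4, d(63) = 6, d(64) = 7, d(65) = 4, d(66) = 8, d(67) = 2, d(68) = 6, d(69) = 4, d(70) = 8, d(71) = 2, d(72) = 12, d(73) = 2, d(74) = 4, d(75) = 6, d(76) = 6, d(77) = 4, d(78) = 8, d(79) = 2, d(80) = 10, d(81) = 5, d(82) = 4, d(83) = 2, d(84) = 12, d(85) = 4, d(86) = 4, d(87) = 4, d(88) = 8, d(89) = 2, d(90) = 12, d(91) = 4, d(92) = 6, d(93) = 4, d(94) = 4, d(95) = 4, d(96) = 12, d(97) = 2, d(98) = 6, d(99) = 6, d(100) = 9, d(101) = 2, d(102) = 8, d(103) = 2, d(104) = 8, d(105) = 8, d(106) = 4, d(107) = 2, d(108) = 12, d(109) = 2, d(110) = 8, d(111) = 4, d(112) = 10, d(113) = 2, d(114) = 8, d(115) = 4, d(116) = 6, d(117) = 6, d(118) = 4, d(119) = 4, d(120) = 16, d(121) = 3, d(122) = 4, d(123) = 4, d(124) = 6, d(125) = 4, d(126) = 12, d(127) = 2, d(128) = 8, d(129) = 4, d(130) = 8, d(131) = 2, d(132) = 12, d(133) = 4, d(134) = 4. Summing all 134 values: 679. (Dirichlet's divisor formula: Σ_{n ≤ x} d(n) = x ln(x) + (2γ − 1) x + O(√x). For x = 134, the asymptotic estimate is ≈ 677.00.)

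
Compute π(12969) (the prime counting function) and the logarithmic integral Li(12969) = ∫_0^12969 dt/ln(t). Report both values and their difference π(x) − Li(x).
π(12969) = 1544;  Li(12969) ≈ 1563.84;  π(x) − Li(x) ≈ -19.84.

Direct count of primes ≤ 12969 gives π(12969) = 1544. Numerical evaluation of the logarithmic integral gives Li(12969) ≈ 1563.84. The difference π(x) − Li(x) ≈ -19.84 is typically negative for small/moderate x (Li(x) overestimates), though Littlewood's theorem shows this sign changes infinitely often.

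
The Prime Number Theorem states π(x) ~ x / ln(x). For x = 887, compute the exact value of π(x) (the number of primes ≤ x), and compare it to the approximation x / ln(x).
π(887) = 154;  x/ln(x) ≈ 130.67;  relative error ≈ 15.15%.

Directly count primes up to 887: π(887) = 154. The PNT approximation gives 887/ln(887) ≈ 887/6.78784 ≈ 130.67. Relative error (π(x) − x/ln(x)) / π(x) ≈ 15.15%; the approximation is known to undercount slightly (Li(x) is a better estimate).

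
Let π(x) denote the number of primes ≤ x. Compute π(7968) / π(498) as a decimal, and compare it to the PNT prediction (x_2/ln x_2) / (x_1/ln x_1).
π(7968)/π(498) = 1006/94 ≈ 10.7021;  PNT prediction ≈ 11.0617.

π(498) = 94 and π(7968) = 1006, so π(7968)/π(498) ≈ 10.7021. The PNT-predicted ratio is (7968/ln(7968)) / (498/ln(498)) ≈ 11.0617. The two agree to within a few percent, as expected.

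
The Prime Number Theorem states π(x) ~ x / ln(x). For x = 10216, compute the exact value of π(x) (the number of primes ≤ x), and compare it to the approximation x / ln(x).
π(10216) = 1253;  x/ln(x) ≈ 1106.62;  relative error ≈ 11.68%.

Directly count primes up to 10216: π(10216) = 1253. The PNT approximation gives 10216/ln(10216) ≈ 10216/9.23171 ≈ 1106.62. Relative error (π(x) − x/ln(x)) / π(x) ≈ 11.68%; the approximation is known to undercount slightly (Li(x) is a better estimate).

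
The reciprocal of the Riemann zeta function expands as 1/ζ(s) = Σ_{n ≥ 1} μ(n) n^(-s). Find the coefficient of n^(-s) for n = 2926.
μ(2926) = 1

Factor n = 2926 = 2 · 7 · 11 · 19. μ(n) = 0 if any exponent ≥ 2 (not squarefree); otherwise μ(n) = (−1)^{ω(n)} where ω(n) is the number of distinct prime factors. Applying: μ(2926) = 1.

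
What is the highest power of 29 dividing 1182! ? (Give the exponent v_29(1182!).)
v_29(1182!) = 41

Legendre's formula: v_p(n!) = Σ_{k ≥ 1} ⌊n / p^k⌋. For p = 29, n = 1182, the terms are:
  ⌊1182/29^1⌋ = ⌊1182/29⌋ = 40
  ⌊1182/29^2⌋ = ⌊1182/841⌋ = 1
(the next term ⌊1182/29^3⌋ = 0, terminating the sum). Summing: v_29(1182!) = 40 + 1 = 41.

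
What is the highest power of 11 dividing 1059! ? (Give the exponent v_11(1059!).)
v_11(1059!) = 104

Legendre's formula: v_p(n!) = Σ_{k ≥ 1} ⌊n / p^k⌋. For p = 11, n = 1059, the terms are:
  ⌊1059/11^1⌋ = ⌊1059/11⌋ = 96
  ⌊1059/11^2⌋ = ⌊1059/121⌋ = 8
(the next term ⌊1059/11^3⌋ = 0, terminating the sum). Summing: v_11(1059!) = 96 + 8 = 104.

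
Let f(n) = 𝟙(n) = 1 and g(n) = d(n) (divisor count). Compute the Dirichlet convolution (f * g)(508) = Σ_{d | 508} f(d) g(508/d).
(𝟙 * d)(508) = 18

Divisors of 508: [1, 2, 4, 127, 254, 508]. For each d | 508:
  d = 1: 𝟙(1) · d(508/1) = 1 · 6 = 6
  d = 2: 𝟙(2) · d(508/2) = 1 · 4 = 4
  d = 4: 𝟙(4) · d(508/4) = 1 · 2 = 2
  d = 127: 𝟙(127) · d(508/127) = 1 · 3 = 3
  d = 254: 𝟙(254) · d(508/254) = 1 · 2 = 2
  d = 508: 𝟙(508) · d(508/508) = 1 · 1 = 1
Summing: (𝟙 * d)(508) = 6 + 4 + 2 + 3 + 2 + 1 = 18.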